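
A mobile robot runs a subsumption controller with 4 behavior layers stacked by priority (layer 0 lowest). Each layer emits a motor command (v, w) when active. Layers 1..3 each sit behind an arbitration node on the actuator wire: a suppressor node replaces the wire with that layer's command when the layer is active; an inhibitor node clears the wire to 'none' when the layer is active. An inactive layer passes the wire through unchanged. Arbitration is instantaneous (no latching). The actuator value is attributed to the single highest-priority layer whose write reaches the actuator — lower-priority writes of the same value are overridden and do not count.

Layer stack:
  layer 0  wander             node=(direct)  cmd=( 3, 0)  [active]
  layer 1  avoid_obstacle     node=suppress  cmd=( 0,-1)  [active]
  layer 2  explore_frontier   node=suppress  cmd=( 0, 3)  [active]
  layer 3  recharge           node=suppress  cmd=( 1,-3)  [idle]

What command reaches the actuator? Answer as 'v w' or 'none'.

L0 wander: active, feeds wire = (3, 0)
L1 avoid_obstacle: active, suppressor → wire = (0, -1)
L2 explore_frontier: active, suppressor → wire = (0, 3)
L3 recharge: idle → wire stays (0, 3)
actuator = (0, 3)

0 3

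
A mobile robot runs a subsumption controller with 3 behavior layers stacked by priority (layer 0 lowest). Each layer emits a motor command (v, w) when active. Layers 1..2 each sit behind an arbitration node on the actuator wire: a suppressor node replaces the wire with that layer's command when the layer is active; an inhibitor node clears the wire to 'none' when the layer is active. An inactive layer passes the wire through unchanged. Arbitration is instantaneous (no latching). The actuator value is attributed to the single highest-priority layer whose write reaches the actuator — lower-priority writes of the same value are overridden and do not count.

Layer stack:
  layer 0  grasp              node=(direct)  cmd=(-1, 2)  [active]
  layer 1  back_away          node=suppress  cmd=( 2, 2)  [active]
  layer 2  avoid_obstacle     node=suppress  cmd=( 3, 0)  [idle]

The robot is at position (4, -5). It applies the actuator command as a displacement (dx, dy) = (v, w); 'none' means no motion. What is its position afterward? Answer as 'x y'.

6 -3

[0] grasp on; wire := (-1, 2)
[1] back_away on (suppress); wire := (2, 2)
[2] avoid_obstacle off; pass (2, 2)
output (2, 2)
position: (4, -5) + (2, 2) = (6, -3)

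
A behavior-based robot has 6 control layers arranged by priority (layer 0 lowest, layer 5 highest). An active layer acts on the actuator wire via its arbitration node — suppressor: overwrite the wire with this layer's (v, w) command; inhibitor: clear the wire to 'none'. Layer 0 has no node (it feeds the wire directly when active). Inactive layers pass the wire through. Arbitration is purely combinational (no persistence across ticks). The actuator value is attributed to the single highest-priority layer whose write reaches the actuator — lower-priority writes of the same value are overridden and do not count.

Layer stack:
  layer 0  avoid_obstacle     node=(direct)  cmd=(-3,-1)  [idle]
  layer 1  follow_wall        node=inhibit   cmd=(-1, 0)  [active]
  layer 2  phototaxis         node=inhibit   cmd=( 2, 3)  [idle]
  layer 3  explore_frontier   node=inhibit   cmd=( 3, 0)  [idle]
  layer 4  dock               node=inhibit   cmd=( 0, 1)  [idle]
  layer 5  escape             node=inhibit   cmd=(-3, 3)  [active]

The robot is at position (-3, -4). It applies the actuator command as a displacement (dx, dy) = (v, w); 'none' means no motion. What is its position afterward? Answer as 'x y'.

-3 -4

layer 0 (avoid_obstacle) idle — none
layer 1 (follow_wall) active — inhibits: none
layer 2 (phototaxis) idle — unchanged: none
layer 3 (explore_frontier) idle — unchanged: none
layer 4 (dock) idle — unchanged: none
layer 5 (escape) active — inhibits: none
→ actuator none
position: (-3, -4) + none = (-3, -4)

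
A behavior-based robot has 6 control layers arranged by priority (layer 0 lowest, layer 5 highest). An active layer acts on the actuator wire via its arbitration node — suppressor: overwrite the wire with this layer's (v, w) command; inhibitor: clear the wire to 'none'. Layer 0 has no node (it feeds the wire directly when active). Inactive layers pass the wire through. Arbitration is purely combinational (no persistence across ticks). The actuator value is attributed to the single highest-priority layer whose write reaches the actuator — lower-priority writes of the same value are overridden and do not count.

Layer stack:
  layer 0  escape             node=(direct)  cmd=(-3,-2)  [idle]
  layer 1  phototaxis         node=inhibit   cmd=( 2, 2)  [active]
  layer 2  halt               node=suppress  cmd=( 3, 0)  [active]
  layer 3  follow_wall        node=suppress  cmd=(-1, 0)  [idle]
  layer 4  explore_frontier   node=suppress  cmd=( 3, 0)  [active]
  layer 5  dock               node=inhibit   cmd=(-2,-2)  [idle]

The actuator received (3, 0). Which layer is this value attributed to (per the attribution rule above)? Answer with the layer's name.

explore_frontier

[0] escape off; wire := none
[1] phototaxis on (inhibit); wire := none
[2] halt on (suppress); wire := (3, 0)
[3] follow_wall off; pass (3, 0)
[4] explore_frontier on (suppress); wire := (3, 0)
[5] dock off; pass (3, 0)
output (3, 0)
last writer: layer 4 = explore_frontier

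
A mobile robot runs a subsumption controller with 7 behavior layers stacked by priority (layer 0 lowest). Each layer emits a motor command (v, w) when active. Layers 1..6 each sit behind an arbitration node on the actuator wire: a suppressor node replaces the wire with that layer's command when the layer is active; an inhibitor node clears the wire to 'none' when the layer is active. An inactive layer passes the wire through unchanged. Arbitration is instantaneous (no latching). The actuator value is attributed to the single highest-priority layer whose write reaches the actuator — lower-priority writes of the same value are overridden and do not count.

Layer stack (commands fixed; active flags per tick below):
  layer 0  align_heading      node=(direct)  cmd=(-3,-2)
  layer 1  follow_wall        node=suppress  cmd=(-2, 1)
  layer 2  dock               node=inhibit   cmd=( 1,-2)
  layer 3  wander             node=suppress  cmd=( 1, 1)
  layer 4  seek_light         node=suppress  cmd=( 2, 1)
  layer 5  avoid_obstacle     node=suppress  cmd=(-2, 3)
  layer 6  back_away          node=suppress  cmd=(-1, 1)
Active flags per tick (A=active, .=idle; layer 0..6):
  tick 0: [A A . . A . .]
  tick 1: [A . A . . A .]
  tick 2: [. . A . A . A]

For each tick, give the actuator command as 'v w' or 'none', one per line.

2 1
-2 3
-1 1

tick 0:
  layer 0 (align_heading) active — direct: (-3, -2)
  layer 1 (follow_wall) active — suppresses: (-2, 1)
  layer 2 (dock) idle — unchanged: (-2, 1)
  layer 3 (wander) idle — unchanged: (-2, 1)
  layer 4 (seek_light) active — suppresses: (2, 1)
  layer 5 (avoid_obstacle) idle — unchanged: (2, 1)
  layer 6 (back_away) idle — unchanged: (2, 1)
  → actuator (2, 1)
tick 1:
  layer 0 (align_heading) active — direct: (-3, -2)
  layer 1 (follow_wall) idle — unchanged: (-3, -2)
  layer 2 (dock) active — inhibits: none
  layer 3 (wander) idle — unchanged: none
  layer 4 (seek_light) idle — unchanged: none
  layer 5 (avoid_obstacle) active — suppresses: (-2, 3)
  layer 6 (back_away) idle — unchanged: (-2, 3)
  → actuator (-2, 3)
tick 2:
  layer 0 (align_heading) idle — none
  layer 1 (follow_wall) idle — unchanged: none
  layer 2 (dock) active — inhibits: none
  layer 3 (wander) idle — unchanged: none
  layer 4 (seek_light) active — suppresses: (2, 1)
  layer 5 (avoid_obstacle) idle — unchanged: (2, 1)
  layer 6 (back_away) active — suppresses: (-1, 1)
  → actuator (-1, 1)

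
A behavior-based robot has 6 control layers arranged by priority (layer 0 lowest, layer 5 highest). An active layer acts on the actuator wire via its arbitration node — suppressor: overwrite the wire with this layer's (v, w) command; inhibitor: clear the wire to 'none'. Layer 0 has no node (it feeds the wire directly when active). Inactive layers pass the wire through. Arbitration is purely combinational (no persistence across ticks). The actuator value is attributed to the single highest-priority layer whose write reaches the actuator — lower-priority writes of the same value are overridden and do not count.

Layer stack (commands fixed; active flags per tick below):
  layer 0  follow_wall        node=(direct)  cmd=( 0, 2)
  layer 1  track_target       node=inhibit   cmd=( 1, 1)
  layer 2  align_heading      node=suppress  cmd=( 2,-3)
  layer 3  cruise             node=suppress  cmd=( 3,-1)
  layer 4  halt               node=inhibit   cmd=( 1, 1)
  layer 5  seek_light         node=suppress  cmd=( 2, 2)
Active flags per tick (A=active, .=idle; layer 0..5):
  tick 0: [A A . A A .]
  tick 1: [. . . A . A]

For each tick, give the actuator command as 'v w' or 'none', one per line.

tick 0:
  L0 follow_wall: active, feeds wire = (0, 2)
  L1 track_target: active, inhibitor → wire = none
  L2 align_heading: idle → wire stays none
  L3 cruise: active, suppressor → wire = (3, -1)
  L4 halt: active, inhibitor → wire = none
  L5 seek_light: idle → wire stays none
  actuator = none
tick 1:
  L0 follow_wall: idle → wire = none
  L1 track_target: idle → wire stays none
  L2 align_heading: idle → wire stays none
  L3 cruise: active, suppressor → wire = (3, -1)
  L4 halt: idle → wire stays (3, -1)
  L5 seek_light: active, suppressor → wire = (2, 2)
  actuator = (2, 2)

none
2 2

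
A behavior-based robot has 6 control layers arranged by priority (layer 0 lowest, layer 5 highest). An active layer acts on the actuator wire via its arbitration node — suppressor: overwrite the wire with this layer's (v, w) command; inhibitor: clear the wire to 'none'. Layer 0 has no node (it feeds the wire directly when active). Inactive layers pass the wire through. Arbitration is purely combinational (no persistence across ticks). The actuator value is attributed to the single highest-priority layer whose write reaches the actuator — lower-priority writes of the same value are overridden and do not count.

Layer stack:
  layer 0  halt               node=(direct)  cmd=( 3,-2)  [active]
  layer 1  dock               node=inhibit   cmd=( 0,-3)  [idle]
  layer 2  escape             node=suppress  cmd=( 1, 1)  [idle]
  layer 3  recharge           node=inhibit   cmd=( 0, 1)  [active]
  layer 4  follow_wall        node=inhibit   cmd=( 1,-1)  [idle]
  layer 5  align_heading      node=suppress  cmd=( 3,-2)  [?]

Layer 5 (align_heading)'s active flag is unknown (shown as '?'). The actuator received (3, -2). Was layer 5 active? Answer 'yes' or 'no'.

If layer 5 is active=yes:
  actuator would be (3, -2)
If layer 5 is active=no:
  actuator would be none
Observed (3, -2), so layer 5 was active.

yes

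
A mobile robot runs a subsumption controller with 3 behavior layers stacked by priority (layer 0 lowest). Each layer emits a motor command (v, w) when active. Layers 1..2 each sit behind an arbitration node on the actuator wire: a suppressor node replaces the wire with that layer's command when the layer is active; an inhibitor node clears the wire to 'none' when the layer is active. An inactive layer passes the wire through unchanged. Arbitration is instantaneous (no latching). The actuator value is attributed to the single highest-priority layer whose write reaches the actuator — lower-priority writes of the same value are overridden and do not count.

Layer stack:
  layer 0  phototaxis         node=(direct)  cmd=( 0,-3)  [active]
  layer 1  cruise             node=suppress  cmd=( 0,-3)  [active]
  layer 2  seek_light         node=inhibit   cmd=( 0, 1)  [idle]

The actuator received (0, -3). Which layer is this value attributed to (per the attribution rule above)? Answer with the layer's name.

L0 phototaxis: active, feeds wire = (0, -3)
L1 cruise: active, suppressor → wire = (0, -3)
L2 seek_light: idle → wire stays (0, -3)
actuator = (0, -3)
last writer: layer 1 = cruise

cruise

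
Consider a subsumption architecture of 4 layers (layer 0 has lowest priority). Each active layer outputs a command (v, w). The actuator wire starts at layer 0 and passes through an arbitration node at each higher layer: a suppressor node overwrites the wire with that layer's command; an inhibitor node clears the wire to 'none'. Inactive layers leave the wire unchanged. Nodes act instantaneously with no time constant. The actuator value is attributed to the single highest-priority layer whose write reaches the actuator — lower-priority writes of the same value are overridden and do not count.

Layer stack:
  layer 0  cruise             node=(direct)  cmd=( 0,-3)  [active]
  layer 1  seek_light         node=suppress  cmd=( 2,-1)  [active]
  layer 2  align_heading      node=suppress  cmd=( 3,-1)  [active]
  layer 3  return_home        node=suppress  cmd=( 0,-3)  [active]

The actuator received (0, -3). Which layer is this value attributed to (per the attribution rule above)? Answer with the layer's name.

[0] cruise on; wire := (0, -3)
[1] seek_light on (suppress); wire := (2, -1)
[2] align_heading on (suppress); wire := (3, -1)
[3] return_home on (suppress); wire := (0, -3)
output (0, -3)
last writer: layer 3 = return_home

return_home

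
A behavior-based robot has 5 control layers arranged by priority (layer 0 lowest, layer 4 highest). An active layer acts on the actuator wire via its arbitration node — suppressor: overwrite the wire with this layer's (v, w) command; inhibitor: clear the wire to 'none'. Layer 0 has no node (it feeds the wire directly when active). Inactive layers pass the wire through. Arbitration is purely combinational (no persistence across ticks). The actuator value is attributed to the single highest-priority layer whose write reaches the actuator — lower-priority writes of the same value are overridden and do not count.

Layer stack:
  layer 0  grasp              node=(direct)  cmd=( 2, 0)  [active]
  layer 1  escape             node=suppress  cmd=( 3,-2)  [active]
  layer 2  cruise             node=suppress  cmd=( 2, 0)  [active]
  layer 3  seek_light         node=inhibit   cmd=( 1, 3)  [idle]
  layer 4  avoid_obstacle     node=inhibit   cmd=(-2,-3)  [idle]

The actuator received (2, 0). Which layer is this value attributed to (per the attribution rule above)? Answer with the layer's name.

cruise

layer 0 (grasp) active — direct: (2, 0)
layer 1 (escape) active — suppresses: (3, -2)
layer 2 (cruise) active — suppresses: (2, 0)
layer 3 (seek_light) idle — unchanged: (2, 0)
layer 4 (avoid_obstacle) idle — unchanged: (2, 0)
→ actuator (2, 0)
last writer: layer 2 = cruise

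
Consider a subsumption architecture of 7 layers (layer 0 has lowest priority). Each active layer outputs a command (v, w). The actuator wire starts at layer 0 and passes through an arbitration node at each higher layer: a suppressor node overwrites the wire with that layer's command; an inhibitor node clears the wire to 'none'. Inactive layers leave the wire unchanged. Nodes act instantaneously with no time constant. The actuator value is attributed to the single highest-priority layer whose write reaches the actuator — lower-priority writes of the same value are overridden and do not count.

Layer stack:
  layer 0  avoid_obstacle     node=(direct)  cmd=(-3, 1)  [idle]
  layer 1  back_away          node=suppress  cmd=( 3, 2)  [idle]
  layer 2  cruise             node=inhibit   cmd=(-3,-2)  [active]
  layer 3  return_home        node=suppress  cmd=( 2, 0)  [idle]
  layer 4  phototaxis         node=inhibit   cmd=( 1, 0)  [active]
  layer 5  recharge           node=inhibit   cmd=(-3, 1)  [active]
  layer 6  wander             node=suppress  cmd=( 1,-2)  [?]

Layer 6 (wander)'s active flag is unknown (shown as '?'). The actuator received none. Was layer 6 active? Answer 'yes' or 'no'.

If layer 6 is active=yes:
  actuator would be (1, -2)
If layer 6 is active=no:
  actuator would be none
Observed none, so layer 6 was idle.

no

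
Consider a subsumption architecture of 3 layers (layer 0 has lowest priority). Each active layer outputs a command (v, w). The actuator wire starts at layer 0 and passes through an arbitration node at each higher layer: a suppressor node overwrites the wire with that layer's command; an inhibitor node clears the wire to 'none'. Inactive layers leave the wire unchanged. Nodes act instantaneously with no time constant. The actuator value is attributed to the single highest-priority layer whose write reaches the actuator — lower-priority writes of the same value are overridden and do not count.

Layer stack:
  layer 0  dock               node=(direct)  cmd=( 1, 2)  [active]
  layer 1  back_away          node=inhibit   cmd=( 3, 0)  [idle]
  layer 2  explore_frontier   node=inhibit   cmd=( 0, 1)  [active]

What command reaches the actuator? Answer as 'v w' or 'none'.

none

L0 dock: active, feeds wire = (1, 2)
L1 back_away: idle → wire stays (1, 2)
L2 explore_frontier: active, inhibitor → wire = none
actuator = none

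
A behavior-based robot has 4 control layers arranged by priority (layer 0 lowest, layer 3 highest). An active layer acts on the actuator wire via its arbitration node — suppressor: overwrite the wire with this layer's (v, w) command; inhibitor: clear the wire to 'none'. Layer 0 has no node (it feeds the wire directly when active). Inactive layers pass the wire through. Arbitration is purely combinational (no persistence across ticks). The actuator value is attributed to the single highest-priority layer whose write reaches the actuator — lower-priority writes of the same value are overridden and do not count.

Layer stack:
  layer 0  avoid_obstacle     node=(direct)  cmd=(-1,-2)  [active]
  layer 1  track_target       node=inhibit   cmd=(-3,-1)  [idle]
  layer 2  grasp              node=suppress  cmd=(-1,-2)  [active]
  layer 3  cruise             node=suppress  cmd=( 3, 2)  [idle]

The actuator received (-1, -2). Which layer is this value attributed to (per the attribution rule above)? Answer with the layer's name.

L0 avoid_obstacle: active, feeds wire = (-1, -2)
L1 track_target: idle → wire stays (-1, -2)
L2 grasp: active, suppressor → wire = (-1, -2)
L3 cruise: idle → wire stays (-1, -2)
actuator = (-1, -2)
last writer: layer 2 = grasp

grasp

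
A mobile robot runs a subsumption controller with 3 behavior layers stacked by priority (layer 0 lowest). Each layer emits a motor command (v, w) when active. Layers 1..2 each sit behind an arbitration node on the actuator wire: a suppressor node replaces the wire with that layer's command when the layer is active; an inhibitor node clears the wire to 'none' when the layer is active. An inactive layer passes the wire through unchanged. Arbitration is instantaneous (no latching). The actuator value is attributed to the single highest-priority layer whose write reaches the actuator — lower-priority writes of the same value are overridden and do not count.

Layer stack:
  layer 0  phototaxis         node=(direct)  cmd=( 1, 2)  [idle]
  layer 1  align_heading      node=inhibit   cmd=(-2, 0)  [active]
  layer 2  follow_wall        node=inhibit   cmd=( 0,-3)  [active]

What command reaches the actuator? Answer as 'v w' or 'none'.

[0] phototaxis off; wire := none
[1] align_heading on (inhibit); wire := none
[2] follow_wall on (inhibit); wire := none
output none

none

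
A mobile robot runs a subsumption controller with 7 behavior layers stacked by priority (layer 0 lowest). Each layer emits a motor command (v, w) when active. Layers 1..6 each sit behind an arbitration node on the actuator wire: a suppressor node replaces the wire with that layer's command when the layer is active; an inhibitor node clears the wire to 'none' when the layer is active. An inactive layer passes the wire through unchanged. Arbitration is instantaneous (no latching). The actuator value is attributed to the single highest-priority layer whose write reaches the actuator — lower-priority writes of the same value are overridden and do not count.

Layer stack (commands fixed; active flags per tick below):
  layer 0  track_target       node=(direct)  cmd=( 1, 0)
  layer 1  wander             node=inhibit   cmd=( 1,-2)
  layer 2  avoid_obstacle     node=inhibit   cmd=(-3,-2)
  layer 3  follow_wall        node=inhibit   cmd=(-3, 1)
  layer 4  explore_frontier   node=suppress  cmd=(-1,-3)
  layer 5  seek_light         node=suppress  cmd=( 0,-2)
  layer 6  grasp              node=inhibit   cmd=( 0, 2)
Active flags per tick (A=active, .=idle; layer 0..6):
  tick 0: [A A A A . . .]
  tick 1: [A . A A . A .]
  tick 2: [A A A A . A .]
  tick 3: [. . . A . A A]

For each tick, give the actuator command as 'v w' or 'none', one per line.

tick 0:
  layer 0 (track_target) active — direct: (1, 0)
  layer 1 (wander) active — inhibits: none
  layer 2 (avoid_obstacle) active — inhibits: none
  layer 3 (follow_wall) active — inhibits: none
  layer 4 (explore_frontier) idle — unchanged: none
  layer 5 (seek_light) idle — unchanged: none
  layer 6 (grasp) idle — unchanged: none
  → actuator none
tick 1:
  layer 0 (track_target) active — direct: (1, 0)
  layer 1 (wander) idle — unchanged: (1, 0)
  layer 2 (avoid_obstacle) active — inhibits: none
  layer 3 (follow_wall) active — inhibits: none
  layer 4 (explore_frontier) idle — unchanged: none
  layer 5 (seek_light) active — suppresses: (0, -2)
  layer 6 (grasp) idle — unchanged: (0, -2)
  → actuator (0, -2)
tick 2:
  layer 0 (track_target) active — direct: (1, 0)
  layer 1 (wander) active — inhibits: none
  layer 2 (avoid_obstacle) active — inhibits: none
  layer 3 (follow_wall) active — inhibits: none
  layer 4 (explore_frontier) idle — unchanged: none
  layer 5 (seek_light) active — suppresses: (0, -2)
  layer 6 (grasp) idle — unchanged: (0, -2)
  → actuator (0, -2)
tick 3:
  layer 0 (track_target) idle — none
  layer 1 (wander) idle — unchanged: none
  layer 2 (avoid_obstacle) idle — unchanged: none
  layer 3 (follow_wall) active — inhibits: none
  layer 4 (explore_frontier) idle — unchanged: none
  layer 5 (seek_light) active — suppresses: (0, -2)
  layer 6 (grasp) active — inhibits: none
  → actuator none

none
0 -2
0 -2
none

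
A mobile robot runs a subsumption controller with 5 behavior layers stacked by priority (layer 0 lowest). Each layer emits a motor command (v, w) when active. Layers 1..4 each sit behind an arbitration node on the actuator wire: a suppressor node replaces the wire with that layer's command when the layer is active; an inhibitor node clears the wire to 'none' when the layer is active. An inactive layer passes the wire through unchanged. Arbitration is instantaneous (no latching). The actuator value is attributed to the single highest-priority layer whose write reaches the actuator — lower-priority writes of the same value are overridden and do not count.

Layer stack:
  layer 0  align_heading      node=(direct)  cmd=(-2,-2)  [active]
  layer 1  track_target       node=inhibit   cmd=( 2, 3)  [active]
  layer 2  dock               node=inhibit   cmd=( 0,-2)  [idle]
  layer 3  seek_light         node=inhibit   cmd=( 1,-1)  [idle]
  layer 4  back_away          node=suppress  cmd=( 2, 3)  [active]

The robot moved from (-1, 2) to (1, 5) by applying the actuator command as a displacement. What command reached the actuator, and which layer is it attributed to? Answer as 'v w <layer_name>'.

2 3 back_away

displacement = (1, 5) − (-1, 2) = (2, 3)
layer 0 (align_heading) active — direct: (-2, -2)
layer 1 (track_target) active — inhibits: none
layer 2 (dock) idle — unchanged: none
layer 3 (seek_light) idle — unchanged: none
layer 4 (back_away) active — suppresses: (2, 3)
→ actuator (2, 3) — from layer 4 (back_away)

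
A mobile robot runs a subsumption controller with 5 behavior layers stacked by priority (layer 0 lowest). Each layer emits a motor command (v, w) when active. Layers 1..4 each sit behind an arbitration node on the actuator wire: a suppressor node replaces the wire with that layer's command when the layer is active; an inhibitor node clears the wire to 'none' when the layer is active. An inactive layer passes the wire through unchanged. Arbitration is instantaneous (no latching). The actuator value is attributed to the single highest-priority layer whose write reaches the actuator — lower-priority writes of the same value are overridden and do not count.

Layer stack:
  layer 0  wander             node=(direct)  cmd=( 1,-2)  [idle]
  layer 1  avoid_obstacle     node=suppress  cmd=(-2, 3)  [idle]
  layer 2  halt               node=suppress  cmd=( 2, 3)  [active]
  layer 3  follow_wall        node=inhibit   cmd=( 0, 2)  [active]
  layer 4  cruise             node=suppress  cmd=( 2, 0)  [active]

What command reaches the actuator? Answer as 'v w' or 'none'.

2 0

layer 0 (wander) idle — none
layer 1 (avoid_obstacle) idle — unchanged: none
layer 2 (halt) active — suppresses: (2, 3)
layer 3 (follow_wall) active — inhibits: none
layer 4 (cruise) active — suppresses: (2, 0)
→ actuator (2, 0)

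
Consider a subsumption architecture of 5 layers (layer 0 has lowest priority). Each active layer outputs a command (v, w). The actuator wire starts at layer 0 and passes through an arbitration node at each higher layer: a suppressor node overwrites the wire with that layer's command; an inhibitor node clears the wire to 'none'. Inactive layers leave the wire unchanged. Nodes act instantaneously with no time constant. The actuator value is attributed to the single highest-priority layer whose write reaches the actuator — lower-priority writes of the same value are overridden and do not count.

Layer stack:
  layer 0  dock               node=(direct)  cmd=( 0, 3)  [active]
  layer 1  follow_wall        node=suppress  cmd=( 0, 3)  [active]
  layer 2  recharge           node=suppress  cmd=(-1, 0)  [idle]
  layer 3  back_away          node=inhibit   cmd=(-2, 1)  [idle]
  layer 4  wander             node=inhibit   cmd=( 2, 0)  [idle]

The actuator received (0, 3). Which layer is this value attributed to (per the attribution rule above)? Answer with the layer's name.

L0 dock: active, feeds wire = (0, 3)
L1 follow_wall: active, suppressor → wire = (0, 3)
L2 recharge: idle → wire stays (0, 3)
L3 back_away: idle → wire stays (0, 3)
L4 wander: idle → wire stays (0, 3)
actuator = (0, 3)
last writer: layer 1 = follow_wall

follow_wall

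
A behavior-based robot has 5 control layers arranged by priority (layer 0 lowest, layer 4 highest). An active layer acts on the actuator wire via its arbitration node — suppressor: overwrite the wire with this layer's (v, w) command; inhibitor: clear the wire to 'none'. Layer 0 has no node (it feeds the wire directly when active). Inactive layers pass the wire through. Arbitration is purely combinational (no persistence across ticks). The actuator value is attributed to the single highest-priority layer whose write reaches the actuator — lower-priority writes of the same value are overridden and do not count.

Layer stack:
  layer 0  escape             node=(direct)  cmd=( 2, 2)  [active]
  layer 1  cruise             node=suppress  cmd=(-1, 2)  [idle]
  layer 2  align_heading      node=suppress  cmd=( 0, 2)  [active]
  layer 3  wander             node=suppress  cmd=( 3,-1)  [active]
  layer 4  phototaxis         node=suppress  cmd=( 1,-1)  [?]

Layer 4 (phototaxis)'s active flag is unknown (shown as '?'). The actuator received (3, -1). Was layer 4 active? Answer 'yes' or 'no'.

If layer 4 is active=yes:
  actuator would be (1, -1)
If layer 4 is active=no:
  actuator would be (3, -1)
Observed (3, -1), so layer 4 was idle.

no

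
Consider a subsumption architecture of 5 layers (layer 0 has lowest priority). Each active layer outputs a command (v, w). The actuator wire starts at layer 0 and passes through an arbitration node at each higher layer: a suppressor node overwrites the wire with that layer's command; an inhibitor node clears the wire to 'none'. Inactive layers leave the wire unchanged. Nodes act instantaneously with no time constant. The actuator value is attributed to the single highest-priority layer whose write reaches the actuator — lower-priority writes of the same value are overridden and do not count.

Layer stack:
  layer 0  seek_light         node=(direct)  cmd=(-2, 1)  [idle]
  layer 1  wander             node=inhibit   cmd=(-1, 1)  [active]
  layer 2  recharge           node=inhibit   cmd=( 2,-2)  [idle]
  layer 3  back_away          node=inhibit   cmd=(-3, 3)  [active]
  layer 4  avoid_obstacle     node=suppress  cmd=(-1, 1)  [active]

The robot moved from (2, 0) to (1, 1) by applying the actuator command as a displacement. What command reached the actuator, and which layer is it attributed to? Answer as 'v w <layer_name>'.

displacement = (1, 1) − (2, 0) = (-1, 1)
layer 0 (seek_light) idle — none
layer 1 (wander) active — inhibits: none
layer 2 (recharge) idle — unchanged: none
layer 3 (back_away) active — inhibits: none
layer 4 (avoid_obstacle) active — suppresses: (-1, 1)
→ actuator (-1, 1) — from layer 4 (avoid_obstacle)

-1 1 avoid_obstacle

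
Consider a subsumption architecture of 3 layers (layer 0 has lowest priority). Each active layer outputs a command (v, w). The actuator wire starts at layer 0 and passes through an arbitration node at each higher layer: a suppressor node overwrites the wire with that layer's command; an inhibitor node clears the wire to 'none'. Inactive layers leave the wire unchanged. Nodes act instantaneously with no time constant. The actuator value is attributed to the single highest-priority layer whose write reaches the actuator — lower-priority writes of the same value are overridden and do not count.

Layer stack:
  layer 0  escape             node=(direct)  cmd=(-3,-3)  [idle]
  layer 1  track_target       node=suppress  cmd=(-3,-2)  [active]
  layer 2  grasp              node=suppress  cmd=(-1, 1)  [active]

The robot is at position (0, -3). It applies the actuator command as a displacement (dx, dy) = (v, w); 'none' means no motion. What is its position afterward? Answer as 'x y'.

L0 escape: idle → wire = none
L1 track_target: active, suppressor → wire = (-3, -2)
L2 grasp: active, suppressor → wire = (-1, 1)
actuator = (-1, 1)
position: (0, -3) + (-1, 1) = (-1, -2)

-1 -2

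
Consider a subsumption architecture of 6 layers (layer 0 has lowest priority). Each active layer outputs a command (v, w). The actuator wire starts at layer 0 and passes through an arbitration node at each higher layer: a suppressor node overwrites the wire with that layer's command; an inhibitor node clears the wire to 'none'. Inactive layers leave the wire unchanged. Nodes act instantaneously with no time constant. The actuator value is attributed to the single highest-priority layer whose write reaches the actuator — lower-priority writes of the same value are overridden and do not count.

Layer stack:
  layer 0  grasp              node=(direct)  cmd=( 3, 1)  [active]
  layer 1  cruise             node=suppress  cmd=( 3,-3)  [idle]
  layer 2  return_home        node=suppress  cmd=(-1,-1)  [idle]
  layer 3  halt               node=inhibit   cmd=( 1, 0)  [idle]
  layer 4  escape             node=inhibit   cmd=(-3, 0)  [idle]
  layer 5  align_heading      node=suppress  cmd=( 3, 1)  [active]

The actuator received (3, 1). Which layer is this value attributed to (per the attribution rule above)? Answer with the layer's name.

align_heading

[0] grasp on; wire := (3, 1)
[1] cruise off; pass (3, 1)
[2] return_home off; pass (3, 1)
[3] halt off; pass (3, 1)
[4] escape off; pass (3, 1)
[5] align_heading on (suppress); wire := (3, 1)
output (3, 1)
last writer: layer 5 = align_heading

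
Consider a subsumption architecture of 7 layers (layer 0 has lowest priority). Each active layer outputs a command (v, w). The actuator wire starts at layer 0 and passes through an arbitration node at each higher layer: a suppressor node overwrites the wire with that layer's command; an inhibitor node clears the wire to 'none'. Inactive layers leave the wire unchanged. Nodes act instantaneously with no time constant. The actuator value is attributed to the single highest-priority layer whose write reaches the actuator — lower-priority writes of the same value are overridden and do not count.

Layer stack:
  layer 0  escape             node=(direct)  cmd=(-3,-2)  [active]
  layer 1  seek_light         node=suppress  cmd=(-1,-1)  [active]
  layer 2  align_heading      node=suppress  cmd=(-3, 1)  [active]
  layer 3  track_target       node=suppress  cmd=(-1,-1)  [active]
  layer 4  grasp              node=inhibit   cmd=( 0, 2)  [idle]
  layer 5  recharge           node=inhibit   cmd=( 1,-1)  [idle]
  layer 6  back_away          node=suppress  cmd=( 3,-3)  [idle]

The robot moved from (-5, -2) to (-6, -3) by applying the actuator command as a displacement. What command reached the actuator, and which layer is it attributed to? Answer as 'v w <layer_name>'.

displacement = (-6, -3) − (-5, -2) = (-1, -1)
L0 escape: active, feeds wire = (-3, -2)
L1 seek_light: active, suppressor → wire = (-1, -1)
L2 align_heading: active, suppressor → wire = (-3, 1)
L3 track_target: active, suppressor → wire = (-1, -1)
L4 grasp: idle → wire stays (-1, -1)
L5 recharge: idle → wire stays (-1, -1)
L6 back_away: idle → wire stays (-1, -1)
actuator = (-1, -1) — from layer 3 (track_target)

-1 -1 track_target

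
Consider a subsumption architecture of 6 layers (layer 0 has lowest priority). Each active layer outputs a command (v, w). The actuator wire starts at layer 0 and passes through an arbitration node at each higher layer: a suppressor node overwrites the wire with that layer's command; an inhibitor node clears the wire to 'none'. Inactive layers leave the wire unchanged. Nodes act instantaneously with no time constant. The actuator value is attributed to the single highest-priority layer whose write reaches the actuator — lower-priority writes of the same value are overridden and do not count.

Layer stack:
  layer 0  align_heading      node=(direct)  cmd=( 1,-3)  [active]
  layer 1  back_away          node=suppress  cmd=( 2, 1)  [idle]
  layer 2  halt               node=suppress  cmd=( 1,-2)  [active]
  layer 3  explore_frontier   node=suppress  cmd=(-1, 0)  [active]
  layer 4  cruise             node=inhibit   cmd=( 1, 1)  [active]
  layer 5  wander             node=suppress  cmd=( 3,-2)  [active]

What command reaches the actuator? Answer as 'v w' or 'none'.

3 -2

layer 0 (align_heading) active — direct: (1, -3)
layer 1 (back_away) idle — unchanged: (1, -3)
layer 2 (halt) active — suppresses: (1, -2)
layer 3 (explore_frontier) active — suppresses: (-1, 0)
layer 4 (cruise) active — inhibits: none
layer 5 (wander) active — suppresses: (3, -2)
→ actuator (3, -2)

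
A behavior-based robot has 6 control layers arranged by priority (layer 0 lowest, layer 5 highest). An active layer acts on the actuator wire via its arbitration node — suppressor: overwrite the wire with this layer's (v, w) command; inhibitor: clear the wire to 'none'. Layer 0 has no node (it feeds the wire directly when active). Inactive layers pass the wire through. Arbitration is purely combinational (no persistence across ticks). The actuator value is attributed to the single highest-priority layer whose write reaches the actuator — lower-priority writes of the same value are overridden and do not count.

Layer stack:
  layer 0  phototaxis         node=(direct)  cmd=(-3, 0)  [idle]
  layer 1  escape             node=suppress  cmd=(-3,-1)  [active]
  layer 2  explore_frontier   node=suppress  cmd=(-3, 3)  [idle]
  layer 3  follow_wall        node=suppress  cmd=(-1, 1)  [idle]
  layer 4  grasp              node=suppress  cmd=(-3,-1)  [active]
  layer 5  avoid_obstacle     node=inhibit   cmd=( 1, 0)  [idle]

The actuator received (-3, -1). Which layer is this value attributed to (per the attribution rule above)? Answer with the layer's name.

grasp

layer 0 (phototaxis) idle — none
layer 1 (escape) active — suppresses: (-3, -1)
layer 2 (explore_frontier) idle — unchanged: (-3, -1)
layer 3 (follow_wall) idle — unchanged: (-3, -1)
layer 4 (grasp) active — suppresses: (-3, -1)
layer 5 (avoid_obstacle) idle — unchanged: (-3, -1)
→ actuator (-3, -1)
last writer: layer 4 = grasp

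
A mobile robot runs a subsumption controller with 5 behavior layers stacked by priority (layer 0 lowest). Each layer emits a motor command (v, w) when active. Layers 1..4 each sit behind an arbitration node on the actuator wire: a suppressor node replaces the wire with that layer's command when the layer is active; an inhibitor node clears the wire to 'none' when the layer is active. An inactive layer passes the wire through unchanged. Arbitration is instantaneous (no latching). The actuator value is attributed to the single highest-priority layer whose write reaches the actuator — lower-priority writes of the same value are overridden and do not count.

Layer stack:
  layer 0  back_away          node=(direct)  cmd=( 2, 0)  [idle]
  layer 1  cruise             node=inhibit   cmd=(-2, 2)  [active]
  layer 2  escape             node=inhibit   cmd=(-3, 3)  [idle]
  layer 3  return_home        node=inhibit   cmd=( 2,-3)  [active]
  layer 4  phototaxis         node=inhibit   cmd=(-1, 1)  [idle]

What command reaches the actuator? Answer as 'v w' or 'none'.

none

[0] back_away off; wire := none
[1] cruise on (inhibit); wire := none
[2] escape off; pass none
[3] return_home on (inhibit); wire := none
[4] phototaxis off; pass none
output none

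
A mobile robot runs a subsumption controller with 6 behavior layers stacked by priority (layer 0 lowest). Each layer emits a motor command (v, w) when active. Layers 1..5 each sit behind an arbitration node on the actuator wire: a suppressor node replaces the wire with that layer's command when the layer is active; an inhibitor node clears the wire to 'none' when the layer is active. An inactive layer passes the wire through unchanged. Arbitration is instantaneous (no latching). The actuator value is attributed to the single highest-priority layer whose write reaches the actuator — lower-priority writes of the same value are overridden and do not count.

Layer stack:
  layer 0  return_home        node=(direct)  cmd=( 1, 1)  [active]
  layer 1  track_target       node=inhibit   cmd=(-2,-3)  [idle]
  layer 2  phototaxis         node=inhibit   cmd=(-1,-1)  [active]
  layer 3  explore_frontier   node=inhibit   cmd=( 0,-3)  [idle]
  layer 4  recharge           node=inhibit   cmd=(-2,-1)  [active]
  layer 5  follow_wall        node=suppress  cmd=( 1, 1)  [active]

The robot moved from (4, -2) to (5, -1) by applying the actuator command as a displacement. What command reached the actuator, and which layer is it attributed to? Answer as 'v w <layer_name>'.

displacement = (5, -1) − (4, -2) = (1, 1)
L0 return_home: active, feeds wire = (1, 1)
L1 track_target: idle → wire stays (1, 1)
L2 phototaxis: active, inhibitor → wire = none
L3 explore_frontier: idle → wire stays none
L4 recharge: active, inhibitor → wire = none
L5 follow_wall: active, suppressor → wire = (1, 1)
actuator = (1, 1) — from layer 5 (follow_wall)

1 1 follow_wall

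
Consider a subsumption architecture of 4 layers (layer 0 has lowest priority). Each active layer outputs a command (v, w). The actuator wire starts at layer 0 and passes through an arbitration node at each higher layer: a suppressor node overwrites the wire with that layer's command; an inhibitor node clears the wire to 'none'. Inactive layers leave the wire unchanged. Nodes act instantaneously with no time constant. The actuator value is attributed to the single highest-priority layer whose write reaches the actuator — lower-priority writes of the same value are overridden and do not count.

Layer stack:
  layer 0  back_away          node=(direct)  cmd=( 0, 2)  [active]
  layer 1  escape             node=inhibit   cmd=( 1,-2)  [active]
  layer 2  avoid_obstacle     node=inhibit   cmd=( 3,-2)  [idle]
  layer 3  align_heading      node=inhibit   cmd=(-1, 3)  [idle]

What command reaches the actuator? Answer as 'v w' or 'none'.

L0 back_away: active, feeds wire = (0, 2)
L1 escape: active, inhibitor → wire = none
L2 avoid_obstacle: idle → wire stays none
L3 align_heading: idle → wire stays none
actuator = none

none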